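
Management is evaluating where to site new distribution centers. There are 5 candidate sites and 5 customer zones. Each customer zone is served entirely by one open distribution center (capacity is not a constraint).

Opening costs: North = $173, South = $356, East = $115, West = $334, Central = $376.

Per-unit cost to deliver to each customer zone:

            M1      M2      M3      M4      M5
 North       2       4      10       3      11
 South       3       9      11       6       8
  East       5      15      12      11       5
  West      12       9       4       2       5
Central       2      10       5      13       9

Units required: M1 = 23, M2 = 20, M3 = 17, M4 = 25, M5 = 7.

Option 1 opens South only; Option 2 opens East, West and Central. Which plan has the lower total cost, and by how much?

Option 1 is cheaper by 206.

Option 1: {South}: M1→South 3·23=69, M2→South 9·20=180, M3→South 11·17=187, M4→South 6·25=150, M5→South 8·7=56. Service 642; fixed 356; total 998.
Option 2: {East, West, Central}: M1→Central 2·23=46, M2→West 9·20=180, M3→West 4·17=68, M4→West 2·25=50, M5→East 5·7=35. Service 379; fixed 825; total 1204.
Difference: |998 − 1204| = 206.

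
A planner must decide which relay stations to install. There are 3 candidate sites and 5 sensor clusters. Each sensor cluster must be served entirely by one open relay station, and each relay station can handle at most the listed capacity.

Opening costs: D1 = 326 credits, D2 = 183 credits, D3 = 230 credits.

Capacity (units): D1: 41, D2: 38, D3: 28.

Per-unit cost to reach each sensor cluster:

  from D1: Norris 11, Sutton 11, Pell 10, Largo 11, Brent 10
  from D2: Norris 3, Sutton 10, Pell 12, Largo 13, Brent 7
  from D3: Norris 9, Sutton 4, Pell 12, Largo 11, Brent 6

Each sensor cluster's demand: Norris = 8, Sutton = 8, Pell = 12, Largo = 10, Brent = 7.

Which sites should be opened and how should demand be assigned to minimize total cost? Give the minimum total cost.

Minimum total cost: 765

Open {D2, D3}: Norris→D2 3·8=24, Sutton→D3 4·8=32, Pell→D2 12·12=144, Largo→D3 11·10=110, Brent→D3 6·7=42.
Loads: D2 carries 20/38, D3 carries 25/28. Service 352; fixed 413; total 765.
Next best feasible plan costs 772.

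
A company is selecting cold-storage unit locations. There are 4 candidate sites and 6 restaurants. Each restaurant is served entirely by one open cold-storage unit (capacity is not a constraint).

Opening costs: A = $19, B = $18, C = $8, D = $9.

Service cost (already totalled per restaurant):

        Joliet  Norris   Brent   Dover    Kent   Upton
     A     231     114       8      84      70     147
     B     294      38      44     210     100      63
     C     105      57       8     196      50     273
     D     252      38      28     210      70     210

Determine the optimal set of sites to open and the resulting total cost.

For any fixed open set, each restaurant goes to its cheapest open site; total = fixed + service.
{A, B, C}: Joliet→C 105, Norris→B 38, Brent→A 8, Dover→A 84, Kent→C 50, Upton→B 63. Service 348; fixed 45; total 393.
{A, B, C, D}: service 348 + fixed 54 = 402
{A, C, D}: Joliet→C 105, Norris→D 38, Brent→A 8, Dover→A 84, Kent→C 50, Upton→A 147. Service 432; fixed 36; total 468.
{C}: service 689 + fixed 8 = 697
No other subset beats 393.

Open A, B and C; minimum total cost 393.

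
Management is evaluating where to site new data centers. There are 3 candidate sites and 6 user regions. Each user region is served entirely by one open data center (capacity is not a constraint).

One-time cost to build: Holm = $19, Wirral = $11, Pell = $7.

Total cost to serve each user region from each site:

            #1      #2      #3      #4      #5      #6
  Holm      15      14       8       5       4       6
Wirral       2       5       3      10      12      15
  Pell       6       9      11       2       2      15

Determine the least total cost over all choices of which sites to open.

Minimum total cost: 47

For any fixed open set, each user region goes to its cheapest open site; total = fixed + service.
{Wirral, Pell}: #1→Wirral 2, #2→Wirral 5, #3→Wirral 3, #4→Pell 2, #5→Pell 2, #6→Wirral 15. Service 29; fixed 18; total 47.
{Pell}: service 45 + fixed 7 = 52
{Holm, Wirral}: service 25 + fixed 30 = 55
{Holm, Wirral, Pell}: service 20 + fixed 37 = 57
(All 7 nonempty subsets were checked; Wirral and Pell is lowest.)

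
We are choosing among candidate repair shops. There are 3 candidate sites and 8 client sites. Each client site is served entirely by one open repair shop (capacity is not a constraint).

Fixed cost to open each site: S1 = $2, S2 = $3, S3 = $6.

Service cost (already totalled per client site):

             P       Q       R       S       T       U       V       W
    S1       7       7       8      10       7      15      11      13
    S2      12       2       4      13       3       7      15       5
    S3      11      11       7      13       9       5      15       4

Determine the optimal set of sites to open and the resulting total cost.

Open S1 and S2; minimum total cost 54.

For any fixed open set, each client site goes to its cheapest open site; total = fixed + service.
{S1, S2}: P→S1 7, Q→S2 2, R→S2 4, S→S1 10, T→S2 3, U→S2 7, V→S1 11, W→S2 5. Service 49; fixed 5; total 54.
{S1, S2, S3}: P→S1 7, Q→S2 2, R→S2 4, S→S1 10, T→S2 3, U→S3 5, V→S1 11, W→S3 4. Service 46; fixed 11; total 57.
{S2}: service 61 + fixed 3 = 64
{S1}: service 78 + fixed 2 = 80
No other subset beats 54.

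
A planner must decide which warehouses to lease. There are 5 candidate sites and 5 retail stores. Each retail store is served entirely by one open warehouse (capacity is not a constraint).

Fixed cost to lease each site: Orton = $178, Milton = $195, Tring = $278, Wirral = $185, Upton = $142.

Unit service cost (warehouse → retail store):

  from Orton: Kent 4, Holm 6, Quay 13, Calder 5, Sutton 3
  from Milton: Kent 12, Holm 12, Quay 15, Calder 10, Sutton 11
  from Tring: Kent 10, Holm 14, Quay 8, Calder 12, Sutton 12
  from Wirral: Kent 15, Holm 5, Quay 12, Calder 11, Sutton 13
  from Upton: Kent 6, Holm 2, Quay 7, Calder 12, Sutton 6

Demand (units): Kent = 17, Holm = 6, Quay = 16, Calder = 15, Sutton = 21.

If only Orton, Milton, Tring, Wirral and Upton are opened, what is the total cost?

Total cost: 1308

Each retail store is assigned to its cheapest site among the open ones.
{Orton, Milton, Tring, Wirral, Upton}: Kent→Orton 4·17=68, Holm→Upton 2·6=12, Quay→Upton 7·16=112, Calder→Orton 5·15=75, Sutton→Orton 3·21=63. Service 330; fixed 978; total 1308.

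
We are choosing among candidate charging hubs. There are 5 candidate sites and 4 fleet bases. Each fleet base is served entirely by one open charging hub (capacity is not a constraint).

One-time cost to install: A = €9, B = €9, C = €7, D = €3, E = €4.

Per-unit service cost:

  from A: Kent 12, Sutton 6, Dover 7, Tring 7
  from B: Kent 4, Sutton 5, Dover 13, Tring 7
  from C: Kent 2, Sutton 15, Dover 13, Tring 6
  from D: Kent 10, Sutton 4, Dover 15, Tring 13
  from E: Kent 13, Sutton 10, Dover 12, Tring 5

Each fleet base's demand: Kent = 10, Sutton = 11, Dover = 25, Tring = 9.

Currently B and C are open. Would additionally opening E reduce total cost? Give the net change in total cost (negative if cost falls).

Yes — net change −30 (cost falls by 30).

Current service cost with {B, C}: 454.
Adding E: each fleet base re-picks its cheapest; new service cost 420, saving 34.
Extra fixed cost: 4. Net change = 4 − 34 = -30.
(Totals: 470 → 440.)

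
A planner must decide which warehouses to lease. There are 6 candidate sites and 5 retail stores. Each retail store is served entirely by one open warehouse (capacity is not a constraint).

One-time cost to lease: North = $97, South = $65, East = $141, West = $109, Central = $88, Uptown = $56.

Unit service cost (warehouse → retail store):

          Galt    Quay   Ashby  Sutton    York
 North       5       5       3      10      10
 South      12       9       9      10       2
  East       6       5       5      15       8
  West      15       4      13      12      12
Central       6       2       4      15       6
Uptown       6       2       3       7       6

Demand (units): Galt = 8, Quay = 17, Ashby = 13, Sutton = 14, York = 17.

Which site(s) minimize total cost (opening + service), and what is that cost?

For any fixed open set, each retail store goes to its cheapest open site; total = fixed + service.
{South, Uptown}: Galt→Uptown 6·8=48, Quay→Uptown 2·17=34, Ashby→Uptown 3·13=39, Sutton→Uptown 7·14=98, York→South 2·17=34. Service 253; fixed 121; total 374.
{Uptown}: Galt→Uptown 6·8=48, Quay→Uptown 2·17=34, Ashby→Uptown 3·13=39, Sutton→Uptown 7·14=98, York→Uptown 6·17=102. Service 321; fixed 56; total 377.
{South, Central}: Galt→Central 6·8=48, Quay→Central 2·17=34, Ashby→Central 4·13=52, Sutton→South 10·14=140, York→South 2·17=34. Service 308; fixed 153; total 461.
{North, South, East, West, Central, Uptown}: service 245 + fixed 556 = 801
No other subset beats 374.

Open South and Uptown; minimum total cost 374.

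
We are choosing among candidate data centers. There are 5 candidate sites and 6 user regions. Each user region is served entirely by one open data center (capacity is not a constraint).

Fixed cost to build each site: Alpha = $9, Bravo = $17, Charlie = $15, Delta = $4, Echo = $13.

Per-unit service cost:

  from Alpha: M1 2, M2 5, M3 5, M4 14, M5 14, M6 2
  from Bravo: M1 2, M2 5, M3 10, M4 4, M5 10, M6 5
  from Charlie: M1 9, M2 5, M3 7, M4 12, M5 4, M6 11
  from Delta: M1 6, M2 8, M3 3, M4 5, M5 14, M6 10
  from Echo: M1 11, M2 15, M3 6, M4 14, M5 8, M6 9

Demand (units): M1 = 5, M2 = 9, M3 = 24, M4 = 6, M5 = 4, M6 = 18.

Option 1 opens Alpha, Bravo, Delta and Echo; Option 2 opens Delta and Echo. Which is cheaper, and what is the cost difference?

Option 1: {Alpha, Bravo, Delta, Echo}: M1→Alpha 2·5=10, M2→Alpha 5·9=45, M3→Delta 3·24=72, M4→Bravo 4·6=24, M5→Echo 8·4=32, M6→Alpha 2·18=36. Service 219; fixed 43; total 262.
Option 2: {Delta, Echo}: M1→Delta 6·5=30, M2→Delta 8·9=72, M3→Delta 3·24=72, M4→Delta 5·6=30, M5→Echo 8·4=32, M6→Echo 9·18=162. Service 398; fixed 17; total 415.
Difference: |262 − 415| = 153.

Option 1 is cheaper by 153.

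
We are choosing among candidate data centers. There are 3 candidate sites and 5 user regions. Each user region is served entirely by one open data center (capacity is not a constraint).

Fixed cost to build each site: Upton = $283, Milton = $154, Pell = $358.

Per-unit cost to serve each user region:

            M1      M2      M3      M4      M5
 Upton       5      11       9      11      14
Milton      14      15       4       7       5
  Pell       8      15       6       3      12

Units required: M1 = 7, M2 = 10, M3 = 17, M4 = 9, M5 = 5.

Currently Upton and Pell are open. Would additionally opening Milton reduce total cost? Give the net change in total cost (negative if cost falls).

No — net change +85 (cost rises by 85).

Current service cost with {Upton, Pell}: 334.
Adding Milton: each user region re-picks its cheapest; new service cost 265, saving 69.
Extra fixed cost: 154. Net change = 154 − 69 = 85.
(Totals: 975 → 1060.)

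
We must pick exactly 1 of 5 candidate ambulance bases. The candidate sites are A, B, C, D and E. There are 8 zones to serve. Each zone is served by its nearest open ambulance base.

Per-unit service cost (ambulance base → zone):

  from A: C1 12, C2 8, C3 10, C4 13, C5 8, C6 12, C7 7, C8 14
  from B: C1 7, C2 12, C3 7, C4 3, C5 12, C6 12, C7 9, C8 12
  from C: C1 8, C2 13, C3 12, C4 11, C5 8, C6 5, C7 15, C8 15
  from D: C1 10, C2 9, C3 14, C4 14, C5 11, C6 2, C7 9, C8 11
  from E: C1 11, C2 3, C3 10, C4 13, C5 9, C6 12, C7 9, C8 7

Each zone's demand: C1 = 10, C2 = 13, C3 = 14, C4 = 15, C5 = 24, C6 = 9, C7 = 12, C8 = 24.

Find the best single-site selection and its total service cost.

Choose E only; total service cost 1084.

With exactly 1 open, each zone uses its cheapest among the chosen.
{E}: C1→E 11·10=110, C2→E 3·13=39, C3→E 10·14=140, C4→E 13·15=195, C5→E 9·24=216, C6→E 12·9=108, C7→E 9·12=108, C8→E 7·24=168. Service cost 1084.
{B}: service cost 1161
{D}: service cost 1277
Among all 5 size-1 choices, {E} is lowest.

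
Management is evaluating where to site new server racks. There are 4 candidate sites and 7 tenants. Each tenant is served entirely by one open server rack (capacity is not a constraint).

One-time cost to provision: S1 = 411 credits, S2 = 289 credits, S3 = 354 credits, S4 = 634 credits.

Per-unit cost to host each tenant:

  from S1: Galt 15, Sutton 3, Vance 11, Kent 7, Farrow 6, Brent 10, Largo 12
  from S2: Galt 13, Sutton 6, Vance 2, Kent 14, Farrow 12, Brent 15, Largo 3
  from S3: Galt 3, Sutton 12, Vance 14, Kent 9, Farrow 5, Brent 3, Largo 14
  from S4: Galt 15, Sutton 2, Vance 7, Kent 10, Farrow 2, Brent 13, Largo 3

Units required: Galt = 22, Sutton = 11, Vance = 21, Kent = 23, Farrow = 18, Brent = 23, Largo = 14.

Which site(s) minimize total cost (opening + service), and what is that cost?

For any fixed open set, each tenant goes to its cheapest open site; total = fixed + service.
{S2, S3}: Galt→S3 3·22=66, Sutton→S2 6·11=66, Vance→S2 2·21=42, Kent→S3 9·23=207, Farrow→S3 5·18=90, Brent→S3 3·23=69, Largo→S2 3·14=42. Service 582; fixed 643; total 1225.
{S3}: Galt→S3 3·22=66, Sutton→S3 12·11=132, Vance→S3 14·21=294, Kent→S3 9·23=207, Farrow→S3 5·18=90, Brent→S3 3·23=69, Largo→S3 14·14=196. Service 1054; fixed 354; total 1408.
{S1, S2, S3}: service 503 + fixed 1054 = 1557
{S1, S2, S3, S4}: service 438 + fixed 1688 = 2126
No other subset beats 1225.

Open S2 and S3; minimum total cost 1225.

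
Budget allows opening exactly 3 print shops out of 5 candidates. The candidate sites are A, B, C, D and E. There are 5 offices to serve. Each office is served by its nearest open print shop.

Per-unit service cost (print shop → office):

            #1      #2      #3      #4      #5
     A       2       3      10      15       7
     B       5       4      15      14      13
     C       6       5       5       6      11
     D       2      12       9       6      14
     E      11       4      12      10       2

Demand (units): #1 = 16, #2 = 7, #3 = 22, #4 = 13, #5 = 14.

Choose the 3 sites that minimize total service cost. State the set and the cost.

With exactly 3 open, each office uses its cheapest among the chosen.
{A, C, E}: #1→A 2·16=32, #2→A 3·7=21, #3→C 5·22=110, #4→C 6·13=78, #5→E 2·14=28. Service cost 269.
{C, D, E}: service cost 276
{B, C, E}: service cost 324
Among all 10 size-3 choices, {A, C, E} is lowest.

Choose A, C and E; total service cost 269.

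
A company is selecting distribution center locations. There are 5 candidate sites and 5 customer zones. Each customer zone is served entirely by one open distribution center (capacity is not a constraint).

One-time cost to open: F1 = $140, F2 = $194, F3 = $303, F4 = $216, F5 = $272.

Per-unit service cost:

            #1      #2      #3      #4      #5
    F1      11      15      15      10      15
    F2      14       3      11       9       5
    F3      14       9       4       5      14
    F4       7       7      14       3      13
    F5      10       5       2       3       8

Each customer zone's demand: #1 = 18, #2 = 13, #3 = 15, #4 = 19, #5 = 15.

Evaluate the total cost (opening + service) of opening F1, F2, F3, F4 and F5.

Each customer zone is assigned to its cheapest site among the open ones.
{F1, F2, F3, F4, F5}: #1→F4 7·18=126, #2→F2 3·13=39, #3→F5 2·15=30, #4→F4 3·19=57, #5→F2 5·15=75. Service 327; fixed 1125; total 1452.

Total cost: 1452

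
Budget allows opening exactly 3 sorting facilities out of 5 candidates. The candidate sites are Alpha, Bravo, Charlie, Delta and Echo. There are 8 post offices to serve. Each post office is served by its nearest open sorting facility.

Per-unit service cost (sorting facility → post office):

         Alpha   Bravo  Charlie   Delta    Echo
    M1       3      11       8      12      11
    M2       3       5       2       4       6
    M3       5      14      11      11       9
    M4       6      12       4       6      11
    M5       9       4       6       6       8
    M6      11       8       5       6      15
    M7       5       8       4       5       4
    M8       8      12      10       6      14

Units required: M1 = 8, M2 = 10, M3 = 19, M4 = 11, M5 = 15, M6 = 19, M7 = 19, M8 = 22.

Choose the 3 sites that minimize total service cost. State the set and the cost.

Choose Alpha, Charlie and Delta; total service cost 576.

With exactly 3 open, each post office uses its cheapest among the chosen.
{Alpha, Charlie, Delta}: M1→Alpha 3·8=24, M2→Charlie 2·10=20, M3→Alpha 5·19=95, M4→Charlie 4·11=44, M5→Charlie 6·15=90, M6→Charlie 5·19=95, M7→Charlie 4·19=76, M8→Delta 6·22=132. Service cost 576.
{Alpha, Bravo, Charlie}: service cost 590
{Alpha, Bravo, Delta}: service cost 616
Among all 10 size-3 choices, {Alpha, Charlie, Delta} is lowest.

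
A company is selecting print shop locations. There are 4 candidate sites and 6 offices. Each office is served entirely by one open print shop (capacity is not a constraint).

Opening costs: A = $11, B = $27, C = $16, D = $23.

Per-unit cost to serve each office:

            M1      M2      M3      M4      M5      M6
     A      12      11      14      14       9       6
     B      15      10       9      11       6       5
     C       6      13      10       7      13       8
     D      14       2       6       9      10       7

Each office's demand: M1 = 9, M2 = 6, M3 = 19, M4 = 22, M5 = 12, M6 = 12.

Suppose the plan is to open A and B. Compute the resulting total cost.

Each office is assigned to its cheapest site among the open ones.
{A, B}: M1→A 12·9=108, M2→B 10·6=60, M3→B 9·19=171, M4→B 11·22=242, M5→B 6·12=72, M6→B 5·12=60. Service 713; fixed 38; total 751.

Total cost: 751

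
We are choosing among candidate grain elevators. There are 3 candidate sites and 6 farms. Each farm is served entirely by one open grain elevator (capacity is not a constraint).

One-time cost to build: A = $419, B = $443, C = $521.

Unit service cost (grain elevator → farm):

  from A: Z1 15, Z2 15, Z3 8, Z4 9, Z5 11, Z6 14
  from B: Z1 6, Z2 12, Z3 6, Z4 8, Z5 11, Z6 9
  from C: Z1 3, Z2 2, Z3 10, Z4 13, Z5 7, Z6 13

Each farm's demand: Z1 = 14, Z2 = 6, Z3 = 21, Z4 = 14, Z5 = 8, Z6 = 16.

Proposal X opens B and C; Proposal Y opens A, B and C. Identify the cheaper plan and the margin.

Proposal X is cheaper by 419.

Proposal X: {B, C}: Z1→C 3·14=42, Z2→C 2·6=12, Z3→B 6·21=126, Z4→B 8·14=112, Z5→C 7·8=56, Z6→B 9·16=144. Service 492; fixed 964; total 1456.
Proposal Y: {A, B, C}: Z1→C 3·14=42, Z2→C 2·6=12, Z3→B 6·21=126, Z4→B 8·14=112, Z5→C 7·8=56, Z6→B 9·16=144. Service 492; fixed 1383; total 1875.
Difference: |1456 − 1875| = 419.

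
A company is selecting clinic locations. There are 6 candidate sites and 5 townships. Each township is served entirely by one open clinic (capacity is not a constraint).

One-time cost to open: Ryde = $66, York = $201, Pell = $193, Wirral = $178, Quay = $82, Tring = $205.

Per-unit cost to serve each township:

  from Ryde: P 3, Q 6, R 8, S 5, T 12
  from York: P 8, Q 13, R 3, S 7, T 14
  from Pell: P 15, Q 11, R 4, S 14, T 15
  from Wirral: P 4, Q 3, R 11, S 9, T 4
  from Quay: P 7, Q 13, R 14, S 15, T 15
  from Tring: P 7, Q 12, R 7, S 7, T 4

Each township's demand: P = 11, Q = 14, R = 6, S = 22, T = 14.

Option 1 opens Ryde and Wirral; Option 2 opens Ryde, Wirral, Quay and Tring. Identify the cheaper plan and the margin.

Option 1: {Ryde, Wirral}: P→Ryde 3·11=33, Q→Wirral 3·14=42, R→Ryde 8·6=48, S→Ryde 5·22=110, T→Wirral 4·14=56. Service 289; fixed 244; total 533.
Option 2: {Ryde, Wirral, Quay, Tring}: P→Ryde 3·11=33, Q→Wirral 3·14=42, R→Tring 7·6=42, S→Ryde 5·22=110, T→Wirral 4·14=56. Service 283; fixed 531; total 814.
Difference: |533 − 814| = 281.

Option 1 is cheaper by 281.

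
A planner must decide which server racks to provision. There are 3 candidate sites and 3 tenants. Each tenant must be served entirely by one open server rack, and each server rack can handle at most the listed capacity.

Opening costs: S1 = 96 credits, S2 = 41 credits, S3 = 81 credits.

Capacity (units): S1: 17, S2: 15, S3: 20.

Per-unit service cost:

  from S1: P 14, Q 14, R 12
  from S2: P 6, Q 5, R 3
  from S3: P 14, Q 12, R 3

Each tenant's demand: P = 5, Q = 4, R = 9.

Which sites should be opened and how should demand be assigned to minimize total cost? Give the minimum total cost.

Minimum total cost: 199

Open {S2, S3}: P→S2 6·5=30, Q→S2 5·4=20, R→S3 3·9=27.
Loads: S2 carries 9/15, S3 carries 9/20. Service 77; fixed 122; total 199.
Next best feasible plan costs 226.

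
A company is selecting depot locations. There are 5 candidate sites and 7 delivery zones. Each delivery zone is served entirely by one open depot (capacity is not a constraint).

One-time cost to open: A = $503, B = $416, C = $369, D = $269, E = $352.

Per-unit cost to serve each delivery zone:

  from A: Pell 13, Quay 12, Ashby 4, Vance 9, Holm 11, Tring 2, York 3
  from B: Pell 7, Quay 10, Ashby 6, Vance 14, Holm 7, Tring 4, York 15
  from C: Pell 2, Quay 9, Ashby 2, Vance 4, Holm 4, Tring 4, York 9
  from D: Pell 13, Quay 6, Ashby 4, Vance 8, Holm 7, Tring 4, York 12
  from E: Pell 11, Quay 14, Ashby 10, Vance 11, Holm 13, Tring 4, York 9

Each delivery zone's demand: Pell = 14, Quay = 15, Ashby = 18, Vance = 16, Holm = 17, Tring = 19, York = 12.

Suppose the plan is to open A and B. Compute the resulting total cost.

Total cost: 1576

Each delivery zone is assigned to its cheapest site among the open ones.
{A, B}: Pell→B 7·14=98, Quay→B 10·15=150, Ashby→A 4·18=72, Vance→A 9·16=144, Holm→B 7·17=119, Tring→A 2·19=38, York→A 3·12=36. Service 657; fixed 919; total 1576.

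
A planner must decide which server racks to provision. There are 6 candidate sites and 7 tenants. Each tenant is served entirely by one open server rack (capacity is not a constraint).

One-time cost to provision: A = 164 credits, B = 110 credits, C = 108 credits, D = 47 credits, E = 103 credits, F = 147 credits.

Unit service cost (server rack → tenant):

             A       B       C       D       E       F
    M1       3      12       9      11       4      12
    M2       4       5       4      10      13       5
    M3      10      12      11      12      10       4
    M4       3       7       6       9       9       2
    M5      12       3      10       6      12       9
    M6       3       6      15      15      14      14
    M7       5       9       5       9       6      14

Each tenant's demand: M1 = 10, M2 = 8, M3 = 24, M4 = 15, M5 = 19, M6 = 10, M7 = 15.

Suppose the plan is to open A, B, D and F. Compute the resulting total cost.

Total cost: 818

Each tenant is assigned to its cheapest site among the open ones.
{A, B, D, F}: M1→A 3·10=30, M2→A 4·8=32, M3→F 4·24=96, M4→F 2·15=30, M5→B 3·19=57, M6→A 3·10=30, M7→A 5·15=75. Service 350; fixed 468; total 818.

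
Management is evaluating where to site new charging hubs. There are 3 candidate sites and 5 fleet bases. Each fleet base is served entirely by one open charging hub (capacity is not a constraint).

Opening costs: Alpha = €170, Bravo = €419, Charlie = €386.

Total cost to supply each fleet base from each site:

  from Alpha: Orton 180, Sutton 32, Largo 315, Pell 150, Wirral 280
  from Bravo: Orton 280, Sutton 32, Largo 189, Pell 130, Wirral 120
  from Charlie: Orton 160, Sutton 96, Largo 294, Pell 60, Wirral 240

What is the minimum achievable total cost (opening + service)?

Minimum total cost: 1127

For any fixed open set, each fleet base goes to its cheapest open site; total = fixed + service.
{Alpha}: Orton→Alpha 180, Sutton→Alpha 32, Largo→Alpha 315, Pell→Alpha 150, Wirral→Alpha 280. Service 957; fixed 170; total 1127.
{Bravo}: service 751 + fixed 419 = 1170
{Charlie}: service 850 + fixed 386 = 1236
{Alpha, Bravo, Charlie}: Orton→Charlie 160, Sutton→Alpha 32, Largo→Bravo 189, Pell→Charlie 60, Wirral→Bravo 120. Service 561; fixed 975; total 1536.
(All 7 nonempty subsets were checked; Alpha only is lowest.)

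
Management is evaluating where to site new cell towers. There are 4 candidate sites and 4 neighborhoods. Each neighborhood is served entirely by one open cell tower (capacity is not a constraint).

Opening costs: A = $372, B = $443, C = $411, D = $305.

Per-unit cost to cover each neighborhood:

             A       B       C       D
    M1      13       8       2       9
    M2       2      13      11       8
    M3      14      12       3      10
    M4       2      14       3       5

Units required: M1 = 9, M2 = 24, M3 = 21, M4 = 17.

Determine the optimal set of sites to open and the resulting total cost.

Open C only; minimum total cost 807.

For any fixed open set, each neighborhood goes to its cheapest open site; total = fixed + service.
{C}: M1→C 2·9=18, M2→C 11·24=264, M3→C 3·21=63, M4→C 3·17=51. Service 396; fixed 411; total 807.
{A}: M1→A 13·9=117, M2→A 2·24=48, M3→A 14·21=294, M4→A 2·17=34. Service 493; fixed 372; total 865.
{D}: service 568 + fixed 305 = 873
{A, B, C, D}: service 163 + fixed 1531 = 1694
(All 15 nonempty subsets were checked; C only is lowest.)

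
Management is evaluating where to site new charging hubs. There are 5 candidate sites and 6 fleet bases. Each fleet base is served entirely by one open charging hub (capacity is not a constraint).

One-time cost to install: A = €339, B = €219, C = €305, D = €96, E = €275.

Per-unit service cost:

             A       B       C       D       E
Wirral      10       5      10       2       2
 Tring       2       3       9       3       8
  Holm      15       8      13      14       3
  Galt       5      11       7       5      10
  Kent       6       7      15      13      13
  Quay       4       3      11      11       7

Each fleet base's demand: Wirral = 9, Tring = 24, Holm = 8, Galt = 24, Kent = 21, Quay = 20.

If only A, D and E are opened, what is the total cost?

Total cost: 1126

Each fleet base is assigned to its cheapest site among the open ones.
{A, D, E}: Wirral→D 2·9=18, Tring→A 2·24=48, Holm→E 3·8=24, Galt→A 5·24=120, Kent→A 6·21=126, Quay→A 4·20=80. Service 416; fixed 710; total 1126.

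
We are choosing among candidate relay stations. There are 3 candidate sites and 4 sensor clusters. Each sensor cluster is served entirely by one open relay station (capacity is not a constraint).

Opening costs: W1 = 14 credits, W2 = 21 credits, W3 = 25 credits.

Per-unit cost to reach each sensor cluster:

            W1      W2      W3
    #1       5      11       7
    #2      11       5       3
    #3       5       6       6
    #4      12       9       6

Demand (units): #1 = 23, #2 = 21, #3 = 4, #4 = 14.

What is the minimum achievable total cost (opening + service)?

Minimum total cost: 321

For any fixed open set, each sensor cluster goes to its cheapest open site; total = fixed + service.
{W1, W3}: #1→W1 5·23=115, #2→W3 3·21=63, #3→W1 5·4=20, #4→W3 6·14=84. Service 282; fixed 39; total 321.
{W1, W2, W3}: #1→W1 5·23=115, #2→W3 3·21=63, #3→W1 5·4=20, #4→W3 6·14=84. Service 282; fixed 60; total 342.
{W3}: service 332 + fixed 25 = 357
{W1}: service 534 + fixed 14 = 548
No other subset beats 321.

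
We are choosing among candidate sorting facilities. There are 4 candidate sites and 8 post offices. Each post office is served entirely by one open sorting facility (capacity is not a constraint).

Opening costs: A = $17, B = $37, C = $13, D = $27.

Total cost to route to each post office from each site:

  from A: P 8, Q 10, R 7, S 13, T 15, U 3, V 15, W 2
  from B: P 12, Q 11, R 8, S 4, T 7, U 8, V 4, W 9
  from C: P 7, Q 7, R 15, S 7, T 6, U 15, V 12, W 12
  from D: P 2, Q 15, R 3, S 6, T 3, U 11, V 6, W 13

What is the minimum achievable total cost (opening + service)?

For any fixed open set, each post office goes to its cheapest open site; total = fixed + service.
{A, D}: P→D 2, Q→A 10, R→D 3, S→D 6, T→D 3, U→A 3, V→D 6, W→A 2. Service 35; fixed 44; total 79.
{A, C}: service 51 + fixed 30 = 81
{D}: service 59 + fixed 27 = 86
{A, B, C, D}: service 28 + fixed 94 = 122
(All 15 nonempty subsets were checked; A and D is lowest.)

Minimum total cost: 79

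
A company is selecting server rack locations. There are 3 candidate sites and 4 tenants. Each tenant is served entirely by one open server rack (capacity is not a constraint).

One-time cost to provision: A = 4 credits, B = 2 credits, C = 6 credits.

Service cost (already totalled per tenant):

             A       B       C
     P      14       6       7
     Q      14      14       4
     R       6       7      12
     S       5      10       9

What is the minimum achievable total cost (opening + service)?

For any fixed open set, each tenant goes to its cheapest open site; total = fixed + service.
{A, C}: P→C 7, Q→C 4, R→A 6, S→A 5. Service 22; fixed 10; total 32.
{A, B, C}: service 21 + fixed 12 = 33
{B, C}: service 26 + fixed 8 = 34
{B}: P→B 6, Q→B 14, R→B 7, S→B 10. Service 37; fixed 2; total 39.
(All 7 nonempty subsets were checked; A and C is lowest.)

Minimum total cost: 32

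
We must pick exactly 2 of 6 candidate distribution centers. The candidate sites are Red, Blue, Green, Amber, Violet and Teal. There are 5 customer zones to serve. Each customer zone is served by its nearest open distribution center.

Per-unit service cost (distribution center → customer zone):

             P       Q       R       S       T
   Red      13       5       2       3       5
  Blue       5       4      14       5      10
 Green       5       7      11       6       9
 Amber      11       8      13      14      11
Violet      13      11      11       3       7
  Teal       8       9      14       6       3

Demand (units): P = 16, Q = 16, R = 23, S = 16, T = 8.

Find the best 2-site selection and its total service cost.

Choose Red and Blue; total service cost 278.

With exactly 2 open, each customer zone uses its cheapest among the chosen.
{Red, Blue}: P→Blue 5·16=80, Q→Blue 4·16=64, R→Red 2·23=46, S→Red 3·16=48, T→Red 5·8=40. Service cost 278.
{Red, Green}: service cost 294
{Red, Teal}: service cost 326
Among all 15 size-2 choices, {Red, Blue} is lowest.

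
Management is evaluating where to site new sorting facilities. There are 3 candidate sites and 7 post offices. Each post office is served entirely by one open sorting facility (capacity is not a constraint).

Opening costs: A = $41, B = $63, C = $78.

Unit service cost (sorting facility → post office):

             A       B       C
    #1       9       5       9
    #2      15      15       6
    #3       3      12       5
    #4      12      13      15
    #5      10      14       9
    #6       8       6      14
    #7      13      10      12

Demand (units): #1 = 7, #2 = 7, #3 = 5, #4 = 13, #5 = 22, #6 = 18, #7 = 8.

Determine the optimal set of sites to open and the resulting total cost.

Open B and C; minimum total cost 798.

For any fixed open set, each post office goes to its cheapest open site; total = fixed + service.
{B, C}: #1→B 5·7=35, #2→C 6·7=42, #3→C 5·5=25, #4→B 13·13=169, #5→C 9·22=198, #6→B 6·18=108, #7→B 10·8=80. Service 657; fixed 141; total 798.
{A, B, C}: #1→B 5·7=35, #2→C 6·7=42, #3→A 3·5=15, #4→A 12·13=156, #5→C 9·22=198, #6→B 6·18=108, #7→B 10·8=80. Service 634; fixed 182; total 816.
{A, B}: service 719 + fixed 104 = 823
{A}: service 807 + fixed 41 = 848
No other subset beats 798.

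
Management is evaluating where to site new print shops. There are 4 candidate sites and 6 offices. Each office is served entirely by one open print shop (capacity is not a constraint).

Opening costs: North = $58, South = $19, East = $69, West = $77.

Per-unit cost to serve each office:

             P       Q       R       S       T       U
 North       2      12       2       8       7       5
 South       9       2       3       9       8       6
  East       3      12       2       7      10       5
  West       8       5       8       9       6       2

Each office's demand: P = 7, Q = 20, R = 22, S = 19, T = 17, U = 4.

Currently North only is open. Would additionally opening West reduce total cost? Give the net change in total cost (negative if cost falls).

Yes — net change −92 (cost falls by 92).

Current service cost with {North}: 589.
Adding West: each office re-picks its cheapest; new service cost 420, saving 169.
Extra fixed cost: 77. Net change = 77 − 169 = -92.
(Totals: 647 → 555.)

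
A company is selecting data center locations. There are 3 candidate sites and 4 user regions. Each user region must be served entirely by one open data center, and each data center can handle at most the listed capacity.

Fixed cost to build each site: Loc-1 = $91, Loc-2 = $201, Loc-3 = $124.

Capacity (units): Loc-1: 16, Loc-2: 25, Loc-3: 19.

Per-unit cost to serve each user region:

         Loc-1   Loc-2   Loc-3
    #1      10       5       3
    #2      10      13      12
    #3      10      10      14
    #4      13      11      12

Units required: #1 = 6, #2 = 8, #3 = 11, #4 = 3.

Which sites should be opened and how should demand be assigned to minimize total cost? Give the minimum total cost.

Open {Loc-1, Loc-3}: #1→Loc-3 3·6=18, #2→Loc-3 12·8=96, #3→Loc-1 10·11=110, #4→Loc-3 12·3=36.
Loads: Loc-1 carries 11/16, Loc-3 carries 17/19. Service 260; fixed 215; total 475.
Next best feasible plan costs 478.

Minimum total cost: 475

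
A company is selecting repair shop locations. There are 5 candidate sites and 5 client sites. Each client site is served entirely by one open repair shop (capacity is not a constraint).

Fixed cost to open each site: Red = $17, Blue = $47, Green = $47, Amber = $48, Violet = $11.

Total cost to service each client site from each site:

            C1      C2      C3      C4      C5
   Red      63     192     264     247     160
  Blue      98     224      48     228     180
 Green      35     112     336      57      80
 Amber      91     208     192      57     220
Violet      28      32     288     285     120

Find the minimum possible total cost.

For any fixed open set, each client site goes to its cheapest open site; total = fixed + service.
{Blue, Green, Violet}: C1→Violet 28, C2→Violet 32, C3→Blue 48, C4→Green 57, C5→Green 80. Service 245; fixed 105; total 350.
{Red, Blue, Green, Violet}: service 245 + fixed 122 = 367
{Blue, Amber, Violet}: service 285 + fixed 106 = 391
{Red, Blue, Green, Amber, Violet}: service 245 + fixed 170 = 415
No other subset beats 350.

Minimum total cost: 350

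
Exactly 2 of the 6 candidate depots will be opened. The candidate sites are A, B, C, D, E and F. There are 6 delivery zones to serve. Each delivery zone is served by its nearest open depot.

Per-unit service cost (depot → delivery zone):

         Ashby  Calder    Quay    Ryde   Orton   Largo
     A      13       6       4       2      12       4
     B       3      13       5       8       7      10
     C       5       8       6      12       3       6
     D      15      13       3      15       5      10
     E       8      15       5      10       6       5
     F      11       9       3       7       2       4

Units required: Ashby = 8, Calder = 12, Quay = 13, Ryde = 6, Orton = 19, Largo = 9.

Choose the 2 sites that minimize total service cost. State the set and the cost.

Choose A and C; total service cost 269.

With exactly 2 open, each delivery zone uses its cheapest among the chosen.
{A, C}: Ashby→C 5·8=40, Calder→A 6·12=72, Quay→A 4·13=52, Ryde→A 2·6=12, Orton→C 3·19=57, Largo→A 4·9=36. Service cost 269.
{A, F}: service cost 285
{B, F}: service cost 287
Among all 15 size-2 choices, {A, C} is lowest.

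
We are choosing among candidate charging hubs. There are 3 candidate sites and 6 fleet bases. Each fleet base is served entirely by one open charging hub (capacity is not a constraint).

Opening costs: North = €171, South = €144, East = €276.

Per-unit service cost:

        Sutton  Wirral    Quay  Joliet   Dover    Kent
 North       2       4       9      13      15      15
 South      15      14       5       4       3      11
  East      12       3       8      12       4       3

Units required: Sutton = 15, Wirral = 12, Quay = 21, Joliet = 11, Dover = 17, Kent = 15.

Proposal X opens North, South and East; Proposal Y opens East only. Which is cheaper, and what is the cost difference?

Proposal X is cheaper by 3.

Proposal X: {North, South, East}: Sutton→North 2·15=30, Wirral→East 3·12=36, Quay→South 5·21=105, Joliet→South 4·11=44, Dover→South 3·17=51, Kent→East 3·15=45. Service 311; fixed 591; total 902.
Proposal Y: {East}: Sutton→East 12·15=180, Wirral→East 3·12=36, Quay→East 8·21=168, Joliet→East 12·11=132, Dover→East 4·17=68, Kent→East 3·15=45. Service 629; fixed 276; total 905.
Difference: |902 − 905| = 3.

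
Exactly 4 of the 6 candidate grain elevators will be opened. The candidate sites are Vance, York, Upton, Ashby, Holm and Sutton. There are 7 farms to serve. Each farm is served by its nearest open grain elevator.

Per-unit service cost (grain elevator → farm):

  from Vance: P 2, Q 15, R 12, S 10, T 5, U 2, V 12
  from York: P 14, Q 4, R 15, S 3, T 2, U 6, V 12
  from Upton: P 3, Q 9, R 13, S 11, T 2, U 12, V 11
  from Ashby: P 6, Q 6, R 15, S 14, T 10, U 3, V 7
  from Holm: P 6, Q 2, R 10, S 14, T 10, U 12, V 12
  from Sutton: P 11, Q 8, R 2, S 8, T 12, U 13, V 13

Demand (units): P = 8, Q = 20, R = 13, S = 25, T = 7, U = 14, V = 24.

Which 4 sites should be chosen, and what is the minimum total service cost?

With exactly 4 open, each farm uses its cheapest among the chosen.
{Vance, York, Ashby, Sutton}: P→Vance 2·8=16, Q→York 4·20=80, R→Sutton 2·13=26, S→York 3·25=75, T→York 2·7=14, U→Vance 2·14=28, V→Ashby 7·24=168. Service cost 407.
{York, Ashby, Holm, Sutton}: service cost 413
{York, Upton, Ashby, Sutton}: service cost 429
Among all 15 size-4 choices, {Vance, York, Ashby, Sutton} is lowest.

Choose Vance, York, Ashby and Sutton; total service cost 407.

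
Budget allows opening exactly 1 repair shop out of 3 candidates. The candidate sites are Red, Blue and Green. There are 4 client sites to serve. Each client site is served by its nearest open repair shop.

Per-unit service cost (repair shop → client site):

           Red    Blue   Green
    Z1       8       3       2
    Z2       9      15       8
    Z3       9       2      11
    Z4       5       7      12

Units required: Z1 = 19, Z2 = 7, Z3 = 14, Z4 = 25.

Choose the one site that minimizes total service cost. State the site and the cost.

Choose Blue only; total service cost 365.

With exactly 1 open, each client site uses its cheapest among the chosen.
{Blue}: Z1→Blue 3·19=57, Z2→Blue 15·7=105, Z3→Blue 2·14=28, Z4→Blue 7·25=175. Service cost 365.
{Red}: service cost 466
{Green}: service cost 548
Among all 3 size-1 choices, {Blue} is lowest.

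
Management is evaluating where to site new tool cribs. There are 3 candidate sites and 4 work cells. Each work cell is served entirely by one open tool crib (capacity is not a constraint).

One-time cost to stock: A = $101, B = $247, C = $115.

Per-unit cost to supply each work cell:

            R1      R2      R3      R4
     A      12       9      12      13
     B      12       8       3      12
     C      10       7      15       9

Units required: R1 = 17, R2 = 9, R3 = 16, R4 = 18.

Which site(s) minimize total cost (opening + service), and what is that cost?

For any fixed open set, each work cell goes to its cheapest open site; total = fixed + service.
{C}: R1→C 10·17=170, R2→C 7·9=63, R3→C 15·16=240, R4→C 9·18=162. Service 635; fixed 115; total 750.
{B}: service 540 + fixed 247 = 787
{A, C}: service 587 + fixed 216 = 803
{A, B, C}: service 443 + fixed 463 = 906
No other subset beats 750.

Open C only; minimum total cost 750.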